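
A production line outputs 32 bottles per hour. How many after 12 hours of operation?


Production rate: 32 bottles per hour
Time: 12 hours
Total: 32 x 12 = 384 bottles

384 bottles


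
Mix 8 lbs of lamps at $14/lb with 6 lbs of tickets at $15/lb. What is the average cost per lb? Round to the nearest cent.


Cost of lamps:
8 x $14 = $112
Cost of tickets:
6 x $15 = $90
Total cost: $112 + $90 = $202
Total weight: 14 lbs
Average: $202 / 14 = $14.4285... ≈ $14.43/lb

$14.43/lb


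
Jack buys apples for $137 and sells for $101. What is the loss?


Selling price = $101
Cost price = $137
Loss = cost price - selling price:
Loss = $137 - $101 = $36

$36


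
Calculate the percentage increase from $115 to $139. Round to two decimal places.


Find the absolute change:
|139 - 115| = 24
Divide by original and multiply by 100:
24 / 115 x 100 = 20.8695...% ≈ 20.87%

20.87%


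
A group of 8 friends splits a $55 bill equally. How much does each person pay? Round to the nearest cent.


Total bill: $55
Number of people: 8
Each pays: $55 / 8 = $6.875 ≈ $6.88

$6.88


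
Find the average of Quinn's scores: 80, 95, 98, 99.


Add the scores:
80 + 95 + 98 + 99 = 372
Divide by the number of tests:
372 / 4 = 93

93


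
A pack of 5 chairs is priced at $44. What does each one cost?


Total cost: $44
Number of items: 5
Unit price: $44 / 5 = $8.80

$8.80


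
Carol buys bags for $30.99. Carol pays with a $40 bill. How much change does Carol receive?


Start with the amount paid:
$40
Subtract the price:
$40 - $30.99 = $9.01

$9.01


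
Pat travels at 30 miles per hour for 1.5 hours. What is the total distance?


Use the formula: distance = speed x time
Speed = 30 mph, Time = 1.5 hours
30 x 1.5 = 45 miles

45 miles


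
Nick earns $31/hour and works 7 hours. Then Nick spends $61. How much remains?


Calculate earnings:
7 x $31 = $217
Subtract spending:
$217 - $61 = $156

$156


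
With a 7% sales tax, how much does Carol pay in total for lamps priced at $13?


Calculate the tax:
7% of $13 = $0.91
Add tax to price:
$13 + $0.91 = $13.91

$13.91


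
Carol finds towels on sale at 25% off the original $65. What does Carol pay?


Calculate the discount amount:
25% of $65 = $16.25
Subtract from original:
$65 - $16.25 = $48.75

$48.75


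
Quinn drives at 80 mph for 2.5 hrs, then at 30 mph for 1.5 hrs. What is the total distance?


Leg 1 distance:
80 x 2.5 = 200 miles
Leg 2 distance:
30 x 1.5 = 45 miles
Total distance:
200 + 45 = 245 miles

245 miles


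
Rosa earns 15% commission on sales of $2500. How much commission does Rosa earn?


Convert rate to decimal:
15% = 0.15
Multiply by sales:
$2500 x 0.15 = $375

$375


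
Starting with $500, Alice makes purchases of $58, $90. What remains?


Add up expenses:
$58 + $90 = $148
Subtract from budget:
$500 - $148 = $352

$352


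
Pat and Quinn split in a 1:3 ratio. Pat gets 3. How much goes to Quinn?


Find the multiplier:
3 / 1 = 3
Apply to Quinn's share:
3 x 3 = 9

9


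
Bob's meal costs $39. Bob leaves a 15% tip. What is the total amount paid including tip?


Calculate the tip:
15% of $39 = $5.85
Add tip to meal cost:
$39 + $5.85 = $44.85

$44.85


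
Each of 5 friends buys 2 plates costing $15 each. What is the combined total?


Cost per person:
2 x $15 = $30
Group total:
5 x $30 = $150

$150


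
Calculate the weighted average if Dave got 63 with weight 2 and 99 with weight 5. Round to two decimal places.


Weighted sum:
2 x 63 + 5 x 99 = 621
Total weight:
2 + 5 = 7
Weighted average:
621 / 7 = 88.7142... ≈ 88.71

88.71


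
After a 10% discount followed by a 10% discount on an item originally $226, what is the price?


First discount:
10% of $226 = $22.60
Price after first discount:
$226 - $22.60 = $203.40
Second discount:
10% of $203.40 = $20.34
Final price:
$203.40 - $20.34 = $183.06

$183.06


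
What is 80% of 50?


Convert percentage to decimal:
80% = 0.8
Multiply:
50 x 0.8 = 40

40


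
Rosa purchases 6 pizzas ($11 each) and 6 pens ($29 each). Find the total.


Cost of pizzas:
6 x $11 = $66
Cost of pens:
6 x $29 = $174
Add both:
$66 + $174 = $240

$240


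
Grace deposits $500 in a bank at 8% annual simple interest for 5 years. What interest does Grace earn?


Use the formula I = P x R x T / 100
P x R x T = 500 x 8 x 5 = 20000
I = 20000 / 100 = $200

$200


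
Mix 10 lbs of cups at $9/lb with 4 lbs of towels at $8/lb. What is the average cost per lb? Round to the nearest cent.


Cost of cups:
10 x $9 = $90
Cost of towels:
4 x $8 = $32
Total cost: $90 + $32 = $122
Total weight: 14 lbs
Average: $122 / 14 = $8.7142... ≈ $8.71/lb

$8.71/lb


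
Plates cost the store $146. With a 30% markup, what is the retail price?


Calculate the markup amount:
30% of $146 = $43.80
Add to cost:
$146 + $43.80 = $189.80

$189.80


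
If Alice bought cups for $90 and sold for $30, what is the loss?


Selling price = $30
Cost price = $90
Loss = cost price - selling price:
Loss = $90 - $30 = $60

$60


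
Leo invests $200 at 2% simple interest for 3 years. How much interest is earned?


Use the formula I = P x R x T / 100
P x R x T = 200 x 2 x 3 = 1200
I = 1200 / 100 = $12

$12


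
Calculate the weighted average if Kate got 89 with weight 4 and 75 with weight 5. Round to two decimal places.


Weighted sum:
4 x 89 + 5 x 75 = 731
Total weight:
4 + 5 = 9
Weighted average:
731 / 9 = 81.2222... ≈ 81.22

81.22


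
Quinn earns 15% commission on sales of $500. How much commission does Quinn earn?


Convert rate to decimal:
15% = 0.15
Multiply by sales:
$500 x 0.15 = $75

$75


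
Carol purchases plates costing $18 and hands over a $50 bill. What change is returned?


Start with the amount paid:
$50
Subtract the price:
$50 - $18 = $32

$32


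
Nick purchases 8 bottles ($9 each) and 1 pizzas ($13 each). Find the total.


Cost of bottles:
8 x $9 = $72
Cost of pizzas:
1 x $13 = $13
Add both:
$72 + $13 = $85

$85


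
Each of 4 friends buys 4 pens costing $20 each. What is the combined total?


Cost per person:
4 x $20 = $80
Group total:
4 x $80 = $320

$320


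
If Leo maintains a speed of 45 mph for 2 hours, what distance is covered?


Use the formula: distance = speed x time
Speed = 45 mph, Time = 2 hours
45 x 2 = 90 miles

90 miles


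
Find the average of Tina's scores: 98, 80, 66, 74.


Add the scores:
98 + 80 + 66 + 74 = 318
Divide by the number of tests:
318 / 4 = 79.5

79.5


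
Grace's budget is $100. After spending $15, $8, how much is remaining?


Add up expenses:
$15 + $8 = $23
Subtract from budget:
$100 - $23 = $77

$77


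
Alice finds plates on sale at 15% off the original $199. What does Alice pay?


Calculate the discount amount:
15% of $199 = $29.85
Subtract from original:
$199 - $29.85 = $169.15

$169.15


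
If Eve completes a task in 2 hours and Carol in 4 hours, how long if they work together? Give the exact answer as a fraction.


Eve's rate: 1/2 of the job per hour
Carol's rate: 1/4 of the job per hour
Combined rate: 1/2 + 1/4 = 3/4 per hour
Time = 1 / (3/4) = 4/3 hours (≈ 1.33 hours)

4/3 hours


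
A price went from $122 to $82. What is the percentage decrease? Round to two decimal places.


Find the absolute change:
|82 - 122| = 40
Divide by original and multiply by 100:
40 / 122 x 100 = 32.7868...% ≈ 32.79%

32.79%


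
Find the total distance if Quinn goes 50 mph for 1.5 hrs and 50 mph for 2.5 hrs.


Leg 1 distance:
50 x 1.5 = 75 miles
Leg 2 distance:
50 x 2.5 = 125 miles
Total distance:
75 + 125 = 200 miles

200 miles


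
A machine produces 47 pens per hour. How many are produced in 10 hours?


Production rate: 47 pens per hour
Time: 10 hours
Total: 47 x 10 = 470 pens

470 pens


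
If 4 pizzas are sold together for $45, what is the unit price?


Total cost: $45
Number of items: 4
Unit price: $45 / 4 = $11.25

$11.25


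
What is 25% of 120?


Convert percentage to decimal:
25% = 0.25
Multiply:
120 x 0.25 = 30

30


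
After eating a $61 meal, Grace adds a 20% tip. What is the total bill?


Calculate the tip:
20% of $61 = $12.20
Add tip to meal cost:
$61 + $12.20 = $73.20

$73.20


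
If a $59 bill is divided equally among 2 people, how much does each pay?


Total bill: $59
Number of people: 2
Each pays: $59 / 2 = $29.50

$29.50


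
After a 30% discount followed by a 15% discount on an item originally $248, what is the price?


First discount:
30% of $248 = $74.40
Price after first discount:
$248 - $74.40 = $173.60
Second discount:
15% of $173.60 = $26.04
Final price:
$173.60 - $26.04 = $147.56

$147.56


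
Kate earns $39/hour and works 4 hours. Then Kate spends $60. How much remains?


Calculate earnings:
4 x $39 = $156
Subtract spending:
$156 - $60 = $96

$96


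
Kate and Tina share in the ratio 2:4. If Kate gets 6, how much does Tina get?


Find the multiplier:
6 / 2 = 3
Apply to Tina's share:
4 x 3 = 12

12


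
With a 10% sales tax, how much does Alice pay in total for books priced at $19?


Calculate the tax:
10% of $19 = $1.90
Add tax to price:
$19 + $1.90 = $20.90

$20.90


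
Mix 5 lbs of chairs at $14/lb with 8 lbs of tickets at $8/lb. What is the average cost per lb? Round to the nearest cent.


Cost of chairs:
5 x $14 = $70
Cost of tickets:
8 x $8 = $64
Total cost: $70 + $64 = $134
Total weight: 13 lbs
Average: $134 / 13 = $10.3076... ≈ $10.31/lb

$10.31/lb


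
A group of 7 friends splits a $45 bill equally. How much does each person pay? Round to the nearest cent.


Total bill: $45
Number of people: 7
Each pays: $45 / 7 = $6.4285... ≈ $6.43

$6.43


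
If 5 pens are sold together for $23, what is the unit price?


Total cost: $23
Number of items: 5
Unit price: $23 / 5 = $4.60

$4.60


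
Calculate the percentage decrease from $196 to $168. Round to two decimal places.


Find the absolute change:
|168 - 196| = 28
Divide by original and multiply by 100:
28 / 196 x 100 = 14.2857...% ≈ 14.29%

14.29%


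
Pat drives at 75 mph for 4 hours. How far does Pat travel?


Use the formula: distance = speed x time
Speed = 75 mph, Time = 4 hours
75 x 4 = 300 miles

300 miles


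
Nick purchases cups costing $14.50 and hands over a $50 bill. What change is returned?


Start with the amount paid:
$50
Subtract the price:
$50 - $14.50 = $35.50

$35.50


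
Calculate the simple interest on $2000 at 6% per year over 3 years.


Use the formula I = P x R x T / 100
P x R x T = 2000 x 6 x 3 = 36000
I = 36000 / 100 = $360

$360


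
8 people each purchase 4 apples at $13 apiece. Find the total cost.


Cost per person:
4 x $13 = $52
Group total:
8 x $52 = $416

$416


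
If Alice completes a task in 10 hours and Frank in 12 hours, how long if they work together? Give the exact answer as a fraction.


Alice's rate: 1/10 of the job per hour
Frank's rate: 1/12 of the job per hour
Combined rate: 1/10 + 1/12 = 11/60 per hour
Time = 1 / (11/60) = 60/11 hours (≈ 5.45 hours)

60/11 hours


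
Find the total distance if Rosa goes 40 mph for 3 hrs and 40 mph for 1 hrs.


Leg 1 distance:
40 x 3 = 120 miles
Leg 2 distance:
40 x 1 = 40 miles
Total distance:
120 + 40 = 160 miles

160 miles


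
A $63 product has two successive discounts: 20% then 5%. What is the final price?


First discount:
20% of $63 = $12.60
Price after first discount:
$63 - $12.60 = $50.40
Second discount:
5% of $50.40 = $2.52
Final price:
$50.40 - $2.52 = $47.88

$47.88


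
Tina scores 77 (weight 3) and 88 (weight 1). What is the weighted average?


Weighted sum:
3 x 77 + 1 x 88 = 319
Total weight:
3 + 1 = 4
Weighted average:
319 / 4 = 79.75

79.75


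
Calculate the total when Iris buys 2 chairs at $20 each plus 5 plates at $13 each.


Cost of chairs:
2 x $20 = $40
Cost of plates:
5 x $13 = $65
Add both:
$40 + $65 = $105

$105


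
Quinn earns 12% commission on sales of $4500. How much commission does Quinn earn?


Convert rate to decimal:
12% = 0.12
Multiply by sales:
$4500 x 0.12 = $540

$540


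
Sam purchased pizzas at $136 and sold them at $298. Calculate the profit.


Selling price = $298
Cost price = $136
Profit = selling price - cost price:
Profit = $298 - $136 = $162

$162


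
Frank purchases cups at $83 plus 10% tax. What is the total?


Calculate the tax:
10% of $83 = $8.30
Add tax to price:
$83 + $8.30 = $91.30

$91.30


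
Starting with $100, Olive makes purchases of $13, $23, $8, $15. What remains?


Add up expenses:
$13 + $23 + $8 + $15 = $59
Subtract from budget:
$100 - $59 = $41

$41


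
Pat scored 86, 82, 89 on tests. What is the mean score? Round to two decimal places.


Add the scores:
86 + 82 + 89 = 257
Divide by the number of tests:
257 / 3 = 85.6666... ≈ 85.67

85.67


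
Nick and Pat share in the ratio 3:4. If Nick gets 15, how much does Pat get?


Find the multiplier:
15 / 3 = 5
Apply to Pat's share:
4 x 5 = 20

20


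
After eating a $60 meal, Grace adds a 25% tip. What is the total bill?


Calculate the tip:
25% of $60 = $15
Add tip to meal cost:
$60 + $15 = $75

$75


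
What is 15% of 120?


Convert percentage to decimal:
15% = 0.15
Multiply:
120 x 0.15 = 18

18


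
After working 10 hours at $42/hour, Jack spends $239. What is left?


Calculate earnings:
10 x $42 = $420
Subtract spending:
$420 - $239 = $181

$181


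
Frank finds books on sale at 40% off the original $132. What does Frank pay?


Calculate the discount amount:
40% of $132 = $52.80
Subtract from original:
$132 - $52.80 = $79.20

$79.20


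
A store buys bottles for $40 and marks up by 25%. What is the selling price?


Calculate the markup amount:
25% of $40 = $10
Add to cost:
$40 + $10 = $50

$50


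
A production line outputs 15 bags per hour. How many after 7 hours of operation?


Production rate: 15 bags per hour
Time: 7 hours
Total: 15 x 7 = 105 bags

105 bags


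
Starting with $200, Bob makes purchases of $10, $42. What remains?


Add up expenses:
$10 + $42 = $52
Subtract from budget:
$200 - $52 = $148

$148


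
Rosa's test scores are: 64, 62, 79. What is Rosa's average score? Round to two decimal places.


Add the scores:
64 + 62 + 79 = 205
Divide by the number of tests:
205 / 3 = 68.3333... ≈ 68.33

68.33


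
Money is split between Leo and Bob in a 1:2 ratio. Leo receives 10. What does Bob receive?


Find the multiplier:
10 / 1 = 10
Apply to Bob's share:
2 x 10 = 20

20


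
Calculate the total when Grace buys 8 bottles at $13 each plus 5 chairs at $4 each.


Cost of bottles:
8 x $13 = $104
Cost of chairs:
5 x $4 = $20
Add both:
$104 + $20 = $124

$124


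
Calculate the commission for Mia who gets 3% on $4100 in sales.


Convert rate to decimal:
3% = 0.03
Multiply by sales:
$4100 x 0.03 = $123

$123


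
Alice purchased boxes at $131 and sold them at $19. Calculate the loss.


Selling price = $19
Cost price = $131
Loss = cost price - selling price:
Loss = $131 - $19 = $112

$112


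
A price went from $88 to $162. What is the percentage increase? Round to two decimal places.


Find the absolute change:
|162 - 88| = 74
Divide by original and multiply by 100:
74 / 88 x 100 = 84.0909...% ≈ 84.09%

84.09%


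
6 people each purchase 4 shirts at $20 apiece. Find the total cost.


Cost per person:
4 x $20 = $80
Group total:
6 x $80 = $480

$480


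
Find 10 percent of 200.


Convert percentage to decimal:
10% = 0.1
Multiply:
200 x 0.1 = 20

20


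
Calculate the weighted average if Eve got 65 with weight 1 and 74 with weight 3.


Weighted sum:
1 x 65 + 3 x 74 = 287
Total weight:
1 + 3 = 4
Weighted average:
287 / 4 = 71.75

71.75


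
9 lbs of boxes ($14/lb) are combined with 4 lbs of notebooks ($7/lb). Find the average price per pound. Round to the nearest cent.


Cost of boxes:
9 x $14 = $126
Cost of notebooks:
4 x $7 = $28
Total cost: $126 + $28 = $154
Total weight: 13 lbs
Average: $154 / 13 = $11.8461... ≈ $11.85/lb

$11.85/lb


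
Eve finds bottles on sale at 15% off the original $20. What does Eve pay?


Calculate the discount amount:
15% of $20 = $3
Subtract from original:
$20 - $3 = $17

$17


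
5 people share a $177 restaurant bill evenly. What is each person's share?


Total bill: $177
Number of people: 5
Each pays: $177 / 5 = $35.40

$35.40


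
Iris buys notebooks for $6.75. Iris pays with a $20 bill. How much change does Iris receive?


Start with the amount paid:
$20
Subtract the price:
$20 - $6.75 = $13.25

$13.25


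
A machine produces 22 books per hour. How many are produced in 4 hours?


Production rate: 22 books per hour
Time: 4 hours
Total: 22 x 4 = 88 books

88 books


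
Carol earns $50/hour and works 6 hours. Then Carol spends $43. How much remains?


Calculate earnings:
6 x $50 = $300
Subtract spending:
$300 - $43 = $257

$257


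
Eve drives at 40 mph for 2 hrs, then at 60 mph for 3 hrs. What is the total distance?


Leg 1 distance:
40 x 2 = 80 miles
Leg 2 distance:
60 x 3 = 180 miles
Total distance:
80 + 180 = 260 miles

260 miles


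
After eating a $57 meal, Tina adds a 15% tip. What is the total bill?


Calculate the tip:
15% of $57 = $8.55
Add tip to meal cost:
$57 + $8.55 = $65.55

$65.55


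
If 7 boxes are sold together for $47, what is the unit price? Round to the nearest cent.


Total cost: $47
Number of items: 7
Unit price: $47 / 7 = $6.7142... ≈ $6.71

$6.71


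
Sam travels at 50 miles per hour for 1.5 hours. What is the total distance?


Use the formula: distance = speed x time
Speed = 50 mph, Time = 1.5 hours
50 x 1.5 = 75 miles

75 miles


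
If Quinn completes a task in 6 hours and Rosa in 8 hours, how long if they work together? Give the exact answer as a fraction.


Quinn's rate: 1/6 of the job per hour
Rosa's rate: 1/8 of the job per hour
Combined rate: 1/6 + 1/8 = 7/24 per hour
Time = 1 / (7/24) = 24/7 hours (≈ 3.43 hours)

24/7 hours


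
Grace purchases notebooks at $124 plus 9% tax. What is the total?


Calculate the tax:
9% of $124 = $11.16
Add tax to price:
$124 + $11.16 = $135.16

$135.16


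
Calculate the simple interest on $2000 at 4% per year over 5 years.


Use the formula I = P x R x T / 100
P x R x T = 2000 x 4 x 5 = 40000
I = 40000 / 100 = $400

$400


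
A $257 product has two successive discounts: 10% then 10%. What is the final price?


First discount:
10% of $257 = $25.70
Price after first discount:
$257 - $25.70 = $231.30
Second discount:
10% of $231.30 = $23.13
Final price:
$231.30 - $23.13 = $208.17

$208.17


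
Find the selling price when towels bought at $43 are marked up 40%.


Calculate the markup amount:
40% of $43 = $17.20
Add to cost:
$43 + $17.20 = $60.20

$60.20


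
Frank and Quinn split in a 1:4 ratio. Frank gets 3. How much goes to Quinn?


Find the multiplier:
3 / 1 = 3
Apply to Quinn's share:
4 x 3 = 12

12


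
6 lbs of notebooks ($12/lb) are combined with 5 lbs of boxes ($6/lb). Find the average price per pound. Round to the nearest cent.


Cost of notebooks:
6 x $12 = $72
Cost of boxes:
5 x $6 = $30
Total cost: $72 + $30 = $102
Total weight: 11 lbs
Average: $102 / 11 = $9.2727... ≈ $9.27/lb

$9.27/lb


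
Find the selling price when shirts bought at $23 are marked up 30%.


Calculate the markup amount:
30% of $23 = $6.90
Add to cost:
$23 + $6.90 = $29.90

$29.90


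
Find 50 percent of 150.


Convert percentage to decimal:
50% = 0.5
Multiply:
150 x 0.5 = 75

75


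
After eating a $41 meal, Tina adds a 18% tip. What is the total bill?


Calculate the tip:
18% of $41 = $7.38
Add tip to meal cost:
$41 + $7.38 = $48.38

$48.38


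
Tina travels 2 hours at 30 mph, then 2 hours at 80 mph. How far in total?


Leg 1 distance:
30 x 2 = 60 miles
Leg 2 distance:
80 x 2 = 160 miles
Total distance:
60 + 160 = 220 miles

220 miles


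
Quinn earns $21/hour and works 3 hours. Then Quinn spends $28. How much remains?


Calculate earnings:
3 x $21 = $63
Subtract spending:
$63 - $28 = $35

$35


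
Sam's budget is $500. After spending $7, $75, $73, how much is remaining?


Add up expenses:
$7 + $75 + $73 = $155
Subtract from budget:
$500 - $155 = $345

$345


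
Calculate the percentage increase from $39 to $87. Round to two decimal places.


Find the absolute change:
|87 - 39| = 48
Divide by original and multiply by 100:
48 / 39 x 100 = 123.0769...% ≈ 123.08%

123.08%


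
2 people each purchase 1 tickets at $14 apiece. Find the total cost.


Cost per person:
1 x $14 = $14
Group total:
2 x $14 = $28

$28


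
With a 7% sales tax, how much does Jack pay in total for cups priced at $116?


Calculate the tax:
7% of $116 = $8.12
Add tax to price:
$116 + $8.12 = $124.12

$124.12


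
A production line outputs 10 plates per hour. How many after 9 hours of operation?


Production rate: 10 plates per hour
Time: 9 hours
Total: 10 x 9 = 90 plates

90 plates


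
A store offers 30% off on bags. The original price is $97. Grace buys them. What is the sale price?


Calculate the discount amount:
30% of $97 = $29.10
Subtract from original:
$97 - $29.10 = $67.90

$67.90


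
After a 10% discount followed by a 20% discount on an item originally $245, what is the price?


First discount:
10% of $245 = $24.50
Price after first discount:
$245 - $24.50 = $220.50
Second discount:
20% of $220.50 = $44.10
Final price:
$220.50 - $44.10 = $176.40

$176.40


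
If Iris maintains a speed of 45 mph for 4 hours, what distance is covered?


Use the formula: distance = speed x time
Speed = 45 mph, Time = 4 hours
45 x 4 = 180 miles

180 miles


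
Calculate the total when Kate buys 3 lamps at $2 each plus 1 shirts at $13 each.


Cost of lamps:
3 x $2 = $6
Cost of shirts:
1 x $13 = $13
Add both:
$6 + $13 = $19

$19


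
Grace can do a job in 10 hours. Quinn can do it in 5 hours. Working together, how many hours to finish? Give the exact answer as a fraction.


Grace's rate: 1/10 of the job per hour
Quinn's rate: 1/5 of the job per hour
Combined rate: 1/10 + 1/5 = 3/10 per hour
Time = 1 / (3/10) = 10/3 hours (≈ 3.33 hours)

10/3 hours


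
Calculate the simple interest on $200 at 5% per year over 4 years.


Use the formula I = P x R x T / 100
P x R x T = 200 x 5 x 4 = 4000
I = 4000 / 100 = $40

$40


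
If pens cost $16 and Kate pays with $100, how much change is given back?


Start with the amount paid:
$100
Subtract the price:
$100 - $16 = $84

$84


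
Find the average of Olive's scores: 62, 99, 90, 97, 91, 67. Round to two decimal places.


Add the scores:
62 + 99 + 90 + 97 + 91 + 67 = 506
Divide by the number of tests:
506 / 6 = 84.3333... ≈ 84.33

84.33


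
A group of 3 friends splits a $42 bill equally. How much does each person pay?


Total bill: $42
Number of people: 3
Each pays: $42 / 3 = $14

$14


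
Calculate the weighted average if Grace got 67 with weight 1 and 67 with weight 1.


Weighted sum:
1 x 67 + 1 x 67 = 134
Total weight:
1 + 1 = 2
Weighted average:
134 / 2 = 67

67


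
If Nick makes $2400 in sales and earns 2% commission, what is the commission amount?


Convert rate to decimal:
2% = 0.02
Multiply by sales:
$2400 x 0.02 = $48

$48


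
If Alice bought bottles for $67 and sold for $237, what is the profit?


Selling price = $237
Cost price = $67
Profit = selling price - cost price:
Profit = $237 - $67 = $170

$170


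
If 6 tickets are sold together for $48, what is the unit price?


Total cost: $48
Number of items: 6
Unit price: $48 / 6 = $8

$8


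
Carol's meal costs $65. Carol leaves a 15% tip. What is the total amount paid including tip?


Calculate the tip:
15% of $65 = $9.75
Add tip to meal cost:
$65 + $9.75 = $74.75

$74.75


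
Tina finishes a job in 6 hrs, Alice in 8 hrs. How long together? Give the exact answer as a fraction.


Tina's rate: 1/6 of the job per hour
Alice's rate: 1/8 of the job per hour
Combined rate: 1/6 + 1/8 = 7/24 per hour
Time = 1 / (7/24) = 24/7 hours (≈ 3.43 hours)

24/7 hours


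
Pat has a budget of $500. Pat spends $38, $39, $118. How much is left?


Add up expenses:
$38 + $39 + $118 = $195
Subtract from budget:
$500 - $195 = $305

$305


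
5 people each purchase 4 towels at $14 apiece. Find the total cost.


Cost per person:
4 x $14 = $56
Group total:
5 x $56 = $280

$280


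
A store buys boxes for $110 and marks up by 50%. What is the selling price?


Calculate the markup amount:
50% of $110 = $55
Add to cost:
$110 + $55 = $165

$165


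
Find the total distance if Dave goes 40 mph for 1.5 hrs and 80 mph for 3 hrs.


Leg 1 distance:
40 x 1.5 = 60 miles
Leg 2 distance:
80 x 3 = 240 miles
Total distance:
60 + 240 = 300 miles

300 miles


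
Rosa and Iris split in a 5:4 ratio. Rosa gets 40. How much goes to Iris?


Find the multiplier:
40 / 5 = 8
Apply to Iris's share:
4 x 8 = 32

32


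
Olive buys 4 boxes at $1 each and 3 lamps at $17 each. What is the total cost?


Cost of boxes:
4 x $1 = $4
Cost of lamps:
3 x $17 = $51
Add both:
$4 + $51 = $55

$55


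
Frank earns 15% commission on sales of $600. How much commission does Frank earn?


Convert rate to decimal:
15% = 0.15
Multiply by sales:
$600 x 0.15 = $90

$90


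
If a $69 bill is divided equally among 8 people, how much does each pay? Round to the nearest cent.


Total bill: $69
Number of people: 8
Each pays: $69 / 8 = $8.625 ≈ $8.63

$8.63


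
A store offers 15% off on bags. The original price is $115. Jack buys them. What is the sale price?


Calculate the discount amount:
15% of $115 = $17.25
Subtract from original:
$115 - $17.25 = $97.75

$97.75


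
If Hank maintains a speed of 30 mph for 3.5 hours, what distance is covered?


Use the formula: distance = speed x time
Speed = 30 mph, Time = 3.5 hours
30 x 3.5 = 105 miles

105 miles


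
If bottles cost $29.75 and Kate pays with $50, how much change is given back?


Start with the amount paid:
$50
Subtract the price:
$50 - $29.75 = $20.25

$20.25


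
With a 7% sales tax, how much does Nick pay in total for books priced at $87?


Calculate the tax:
7% of $87 = $6.09
Add tax to price:
$87 + $6.09 = $93.09

$93.09


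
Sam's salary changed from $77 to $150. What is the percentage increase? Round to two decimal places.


Find the absolute change:
|150 - 77| = 73
Divide by original and multiply by 100:
73 / 77 x 100 = 94.8051...% ≈ 94.81%

94.81%


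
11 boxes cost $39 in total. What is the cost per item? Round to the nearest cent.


Total cost: $39
Number of items: 11
Unit price: $39 / 11 = $3.5454... ≈ $3.55

$3.55


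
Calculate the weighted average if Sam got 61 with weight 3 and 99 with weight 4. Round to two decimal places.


Weighted sum:
3 x 61 + 4 x 99 = 579
Total weight:
3 + 4 = 7
Weighted average:
579 / 7 = 82.7142... ≈ 82.71

82.71


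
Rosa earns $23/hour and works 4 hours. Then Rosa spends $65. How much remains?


Calculate earnings:
4 x $23 = $92
Subtract spending:
$92 - $65 = $27

$27


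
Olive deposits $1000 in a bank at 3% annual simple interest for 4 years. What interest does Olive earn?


Use the formula I = P x R x T / 100
P x R x T = 1000 x 3 x 4 = 12000
I = 12000 / 100 = $120

$120


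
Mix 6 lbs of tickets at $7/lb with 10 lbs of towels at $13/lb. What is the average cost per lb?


Cost of tickets:
6 x $7 = $42
Cost of towels:
10 x $13 = $130
Total cost: $42 + $130 = $172
Total weight: 16 lbs
Average: $172 / 16 = $10.75/lb

$10.75/lb


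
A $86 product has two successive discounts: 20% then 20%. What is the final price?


First discount:
20% of $86 = $17.20
Price after first discount:
$86 - $17.20 = $68.80
Second discount:
20% of $68.80 = $13.76
Final price:
$68.80 - $13.76 = $55.04

$55.04


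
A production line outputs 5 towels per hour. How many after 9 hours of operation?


Production rate: 5 towels per hour
Time: 9 hours
Total: 5 x 9 = 45 towels

45 towels


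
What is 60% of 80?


Convert percentage to decimal:
60% = 0.6
Multiply:
80 x 0.6 = 48

48


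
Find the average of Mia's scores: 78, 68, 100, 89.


Add the scores:
78 + 68 + 100 + 89 = 335
Divide by the number of tests:
335 / 4 = 83.75

83.75


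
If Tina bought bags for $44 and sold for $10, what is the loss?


Selling price = $10
Cost price = $44
Loss = cost price - selling price:
Loss = $44 - $10 = $34

$34


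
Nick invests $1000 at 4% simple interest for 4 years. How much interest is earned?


Use the formula I = P x R x T / 100
P x R x T = 1000 x 4 x 4 = 16000
I = 16000 / 100 = $160

$160


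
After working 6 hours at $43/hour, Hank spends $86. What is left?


Calculate earnings:
6 x $43 = $258
Subtract spending:
$258 - $86 = $172

$172


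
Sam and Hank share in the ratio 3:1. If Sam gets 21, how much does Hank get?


Find the multiplier:
21 / 3 = 7
Apply to Hank's share:
1 x 7 = 7

7


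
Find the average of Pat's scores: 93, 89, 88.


Add the scores:
93 + 89 + 88 = 270
Divide by the number of tests:
270 / 3 = 90

90


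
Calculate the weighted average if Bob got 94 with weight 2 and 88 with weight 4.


Weighted sum:
2 x 94 + 4 x 88 = 540
Total weight:
2 + 4 = 6
Weighted average:
540 / 6 = 90

90


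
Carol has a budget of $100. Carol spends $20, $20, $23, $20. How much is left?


Add up expenses:
$20 + $20 + $23 + $20 = $83
Subtract from budget:
$100 - $83 = $17

$17


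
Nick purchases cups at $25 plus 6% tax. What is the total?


Calculate the tax:
6% of $25 = $1.50
Add tax to price:
$25 + $1.50 = $26.50

$26.50


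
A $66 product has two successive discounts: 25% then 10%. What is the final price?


First discount:
25% of $66 = $16.50
Price after first discount:
$66 - $16.50 = $49.50
Second discount:
10% of $49.50 = $4.95
Final price:
$49.50 - $4.95 = $44.55

$44.55


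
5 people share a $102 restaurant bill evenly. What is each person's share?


Total bill: $102
Number of people: 5
Each pays: $102 / 5 = $20.40

$20.40


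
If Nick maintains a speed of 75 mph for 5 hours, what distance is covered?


Use the formula: distance = speed x time
Speed = 75 mph, Time = 5 hours
75 x 5 = 375 miles

375 miles


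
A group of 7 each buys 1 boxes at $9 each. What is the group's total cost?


Cost per person:
1 x $9 = $9
Group total:
7 x $9 = $63

$63


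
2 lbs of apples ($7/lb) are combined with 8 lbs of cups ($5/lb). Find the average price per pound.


Cost of apples:
2 x $7 = $14
Cost of cups:
8 x $5 = $40
Total cost: $14 + $40 = $54
Total weight: 10 lbs
Average: $54 / 10 = $5.40/lb

$5.40/lb


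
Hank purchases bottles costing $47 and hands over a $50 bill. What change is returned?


Start with the amount paid:
$50
Subtract the price:
$50 - $47 = $3

$3


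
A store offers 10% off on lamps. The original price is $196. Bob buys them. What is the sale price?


Calculate the discount amount:
10% of $196 = $19.60
Subtract from original:
$196 - $19.60 = $176.40

$176.40


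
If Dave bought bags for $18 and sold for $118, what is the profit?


Selling price = $118
Cost price = $18
Profit = selling price - cost price:
Profit = $118 - $18 = $100

$100


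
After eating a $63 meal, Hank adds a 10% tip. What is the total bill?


Calculate the tip:
10% of $63 = $6.30
Add tip to meal cost:
$63 + $6.30 = $69.30

$69.30


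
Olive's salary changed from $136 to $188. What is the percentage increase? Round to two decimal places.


Find the absolute change:
|188 - 136| = 52
Divide by original and multiply by 100:
52 / 136 x 100 = 38.2352...% ≈ 38.24%

38.24%


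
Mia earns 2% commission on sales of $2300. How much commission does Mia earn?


Convert rate to decimal:
2% = 0.02
Multiply by sales:
$2300 x 0.02 = $46

$46


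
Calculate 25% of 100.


Convert percentage to decimal:
25% = 0.25
Multiply:
100 x 0.25 = 25

25


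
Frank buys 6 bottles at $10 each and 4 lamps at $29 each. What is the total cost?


Cost of bottles:
6 x $10 = $60
Cost of lamps:
4 x $29 = $116
Add both:
$60 + $116 = $176

$176


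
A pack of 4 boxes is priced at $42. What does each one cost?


Total cost: $42
Number of items: 4
Unit price: $42 / 4 = $10.50

$10.50


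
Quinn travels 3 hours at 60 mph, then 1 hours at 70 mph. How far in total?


Leg 1 distance:
60 x 3 = 180 miles
Leg 2 distance:
70 x 1 = 70 miles
Total distance:
180 + 70 = 250 miles

250 miles


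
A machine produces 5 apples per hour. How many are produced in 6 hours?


Production rate: 5 apples per hour
Time: 6 hours
Total: 5 x 6 = 30 apples

30 apples


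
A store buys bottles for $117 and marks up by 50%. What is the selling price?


Calculate the markup amount:
50% of $117 = $58.50
Add to cost:
$117 + $58.50 = $175.50

$175.50


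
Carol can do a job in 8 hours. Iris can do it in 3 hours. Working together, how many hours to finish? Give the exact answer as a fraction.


Carol's rate: 1/8 of the job per hour
Iris's rate: 1/3 of the job per hour
Combined rate: 1/8 + 1/3 = 11/24 per hour
Time = 1 / (11/24) = 24/11 hours (≈ 2.18 hours)

24/11 hours


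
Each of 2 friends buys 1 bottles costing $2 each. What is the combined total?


Cost per person:
1 x $2 = $2
Group total:
2 x $2 = $4

$4


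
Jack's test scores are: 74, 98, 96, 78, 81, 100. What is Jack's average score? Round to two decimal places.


Add the scores:
74 + 98 + 96 + 78 + 81 + 100 = 527
Divide by the number of tests:
527 / 6 = 87.8333... ≈ 87.83

87.83


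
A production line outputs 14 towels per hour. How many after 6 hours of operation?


Production rate: 14 towels per hour
Time: 6 hours
Total: 14 x 6 = 84 towels

84 towels


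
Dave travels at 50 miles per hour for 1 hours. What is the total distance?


Use the formula: distance = speed x time
Speed = 50 mph, Time = 1 hours
50 x 1 = 50 miles

50 miles


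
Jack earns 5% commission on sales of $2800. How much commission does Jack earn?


Convert rate to decimal:
5% = 0.05
Multiply by sales:
$2800 x 0.05 = $140

$140


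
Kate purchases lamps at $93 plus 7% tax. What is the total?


Calculate the tax:
7% of $93 = $6.51
Add tax to price:
$93 + $6.51 = $99.51

$99.51


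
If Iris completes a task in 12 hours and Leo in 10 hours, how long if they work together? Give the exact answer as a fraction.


Iris's rate: 1/12 of the job per hour
Leo's rate: 1/10 of the job per hour
Combined rate: 1/12 + 1/10 = 11/60 per hour
Time = 1 / (11/60) = 60/11 hours (≈ 5.45 hours)

60/11 hours


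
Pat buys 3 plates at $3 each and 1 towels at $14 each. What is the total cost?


Cost of plates:
3 x $3 = $9
Cost of towels:
1 x $14 = $14
Add both:
$9 + $14 = $23

$23


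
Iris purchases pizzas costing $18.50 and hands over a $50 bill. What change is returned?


Start with the amount paid:
$50
Subtract the price:
$50 - $18.50 = $31.50

$31.50


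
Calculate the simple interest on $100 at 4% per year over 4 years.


Use the formula I = P x R x T / 100
P x R x T = 100 x 4 x 4 = 1600
I = 1600 / 100 = $16

$16


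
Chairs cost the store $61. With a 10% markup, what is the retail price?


Calculate the markup amount:
10% of $61 = $6.10
Add to cost:
$61 + $6.10 = $67.10

$67.10


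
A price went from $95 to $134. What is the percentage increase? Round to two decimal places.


Find the absolute change:
|134 - 95| = 39
Divide by original and multiply by 100:
39 / 95 x 100 = 41.0526...% ≈ 41.05%

41.05%


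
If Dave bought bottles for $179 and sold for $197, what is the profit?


Selling price = $197
Cost price = $179
Profit = selling price - cost price:
Profit = $197 - $179 = $18

$18


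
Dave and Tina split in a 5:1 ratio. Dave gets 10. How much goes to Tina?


Find the multiplier:
10 / 5 = 2
Apply to Tina's share:
1 x 2 = 2

2


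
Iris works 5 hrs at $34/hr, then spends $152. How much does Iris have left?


Calculate earnings:
5 x $34 = $170
Subtract spending:
$170 - $152 = $18

$18


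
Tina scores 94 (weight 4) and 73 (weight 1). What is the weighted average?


Weighted sum:
4 x 94 + 1 x 73 = 449
Total weight:
4 + 1 = 5
Weighted average:
449 / 5 = 89.8

89.8


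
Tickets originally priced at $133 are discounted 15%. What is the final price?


Calculate the discount amount:
15% of $133 = $19.95
Subtract from original:
$133 - $19.95 = $113.05

$113.05


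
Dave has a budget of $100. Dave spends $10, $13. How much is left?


Add up expenses:
$10 + $13 = $23
Subtract from budget:
$100 - $23 = $77

$77


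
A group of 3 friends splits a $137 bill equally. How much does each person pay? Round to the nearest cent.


Total bill: $137
Number of people: 3
Each pays: $137 / 3 = $45.6666... ≈ $45.67

$45.67


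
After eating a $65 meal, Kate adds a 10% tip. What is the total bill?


Calculate the tip:
10% of $65 = $6.50
Add tip to meal cost:
$65 + $6.50 = $71.50

$71.50


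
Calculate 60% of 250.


Convert percentage to decimal:
60% = 0.6
Multiply:
250 x 0.6 = 150

150


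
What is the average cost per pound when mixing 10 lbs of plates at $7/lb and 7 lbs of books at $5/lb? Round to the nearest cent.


Cost of plates:
10 x $7 = $70
Cost of books:
7 x $5 = $35
Total cost: $70 + $35 = $105
Total weight: 17 lbs
Average: $105 / 17 = $6.1764... ≈ $6.18/lb

$6.18/lb


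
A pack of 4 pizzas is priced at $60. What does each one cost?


Total cost: $60
Number of items: 4
Unit price: $60 / 4 = $15

$15


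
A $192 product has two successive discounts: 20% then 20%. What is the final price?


First discount:
20% of $192 = $38.40
Price after first discount:
$192 - $38.40 = $153.60
Second discount:
20% of $153.60 = $30.72
Final price:
$153.60 - $30.72 = $122.88

$122.88


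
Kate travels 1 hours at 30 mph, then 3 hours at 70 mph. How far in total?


Leg 1 distance:
30 x 1 = 30 miles
Leg 2 distance:
70 x 3 = 210 miles
Total distance:
30 + 210 = 240 miles

240 miles


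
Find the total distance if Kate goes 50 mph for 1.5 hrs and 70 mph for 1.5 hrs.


Leg 1 distance:
50 x 1.5 = 75 miles
Leg 2 distance:
70 x 1.5 = 105 miles
Total distance:
75 + 105 = 180 miles

180 miles


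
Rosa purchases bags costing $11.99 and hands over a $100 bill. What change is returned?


Start with the amount paid:
$100
Subtract the price:
$100 - $11.99 = $88.01

$88.01


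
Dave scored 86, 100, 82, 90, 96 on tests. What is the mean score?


Add the scores:
86 + 100 + 82 + 90 + 96 = 454
Divide by the number of tests:
454 / 5 = 90.8

90.8


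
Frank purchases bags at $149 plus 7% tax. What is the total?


Calculate the tax:
7% of $149 = $10.43
Add tax to price:
$149 + $10.43 = $159.43

$159.43


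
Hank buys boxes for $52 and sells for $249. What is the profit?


Selling price = $249
Cost price = $52
Profit = selling price - cost price:
Profit = $249 - $52 = $197

$197


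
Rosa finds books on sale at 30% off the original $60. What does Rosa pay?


Calculate the discount amount:
30% of $60 = $18
Subtract from original:
$60 - $18 = $42

$42


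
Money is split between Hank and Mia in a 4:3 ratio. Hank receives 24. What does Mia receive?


Find the multiplier:
24 / 4 = 6
Apply to Mia's share:
3 x 6 = 18

18


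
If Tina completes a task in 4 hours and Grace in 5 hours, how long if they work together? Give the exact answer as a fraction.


Tina's rate: 1/4 of the job per hour
Grace's rate: 1/5 of the job per hour
Combined rate: 1/4 + 1/5 = 9/20 per hour
Time = 1 / (9/20) = 20/9 hours (≈ 2.22 hours)

20/9 hours
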